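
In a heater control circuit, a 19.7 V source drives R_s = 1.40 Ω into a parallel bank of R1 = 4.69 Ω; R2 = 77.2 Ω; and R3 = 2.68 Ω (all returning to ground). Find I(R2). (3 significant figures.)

Parallel bank: R_p = 1/(1/4.69 + 1/77.2 + 1/2.68) = 1.669 Ω.
Node voltage V_A = V_supply · R_p/(R_s + R_p) = 19.7 × 0.5438 = 10.71 V.
Branch current I = V_A/R2 = 10.71/77.2 = 0.1388 A.

I ≈ 0.139 A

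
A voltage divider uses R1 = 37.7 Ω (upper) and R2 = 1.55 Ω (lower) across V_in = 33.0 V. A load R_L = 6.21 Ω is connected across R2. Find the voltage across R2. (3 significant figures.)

R2 ‖ R_L = (1.55 × 6.21)/(1.55 + 6.21) = 1.240 Ω.
Voltage divider with the loaded lower leg: V_out = 33.0 × 1.240/(37.7 + 1.240) = 33.0 × 0.03185 = 1.051 V.

V_out ≈ 1.05 V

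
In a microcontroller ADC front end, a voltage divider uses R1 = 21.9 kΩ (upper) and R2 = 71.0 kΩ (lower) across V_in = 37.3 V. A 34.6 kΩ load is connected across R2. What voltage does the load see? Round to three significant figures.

R2 ‖ R_L = (71.0 × 34.6)/(71.0 + 34.6) = 23.26 kΩ.
Then V_out = V_in · R2'/(R1 + R2') = 37.3 × 23.26/45.16 = 19.21 V.

V_out ≈ 19.2 V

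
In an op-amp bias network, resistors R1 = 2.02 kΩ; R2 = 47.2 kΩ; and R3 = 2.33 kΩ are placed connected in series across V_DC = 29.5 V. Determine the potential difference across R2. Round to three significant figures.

V ≈ 27.0 V

Total series resistance ΣR = 2.02 + 47.2 + 2.33 = 51.55 kΩ.
By the voltage-divider rule, V = 29.5 × 47.20/51.55 = 27.01 V.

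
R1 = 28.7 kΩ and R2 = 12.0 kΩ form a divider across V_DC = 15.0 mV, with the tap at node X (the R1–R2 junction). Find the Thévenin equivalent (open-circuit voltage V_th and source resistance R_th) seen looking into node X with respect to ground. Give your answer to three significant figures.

V_th ≈ 4.42 mV, R_th ≈ 8.46 kΩ

With X open, the divider is unloaded: V_th = 15.0 × 12.0/40.70 = 4.423 mV.
Zeroing V_DC shorts the top of R1 to ground, so R_th = R1 ‖ R2 = 8.462 kΩ.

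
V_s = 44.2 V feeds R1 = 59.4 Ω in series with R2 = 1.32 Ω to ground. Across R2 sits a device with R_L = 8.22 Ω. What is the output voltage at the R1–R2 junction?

First combine the lower leg with the load: R2 ‖ R_L = 1.137 Ω.
Now apply the divider: V_out = 44.2 × 0.01879 = 0.8304 V.

V_out ≈ 0.830 V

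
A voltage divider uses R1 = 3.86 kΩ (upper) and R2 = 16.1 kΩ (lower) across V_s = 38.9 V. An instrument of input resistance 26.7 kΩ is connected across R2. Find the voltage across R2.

V_out ≈ 28.1 V

R2 ‖ R_L = (16.1 × 26.7)/(16.1 + 26.7) = 10.04 kΩ.
Then V_out = V_s · R2'/(R1 + R2') = 38.9 × 10.04/13.90 = 28.10 V.
(Unloaded it would be 31.4 V; the load pulls it down.)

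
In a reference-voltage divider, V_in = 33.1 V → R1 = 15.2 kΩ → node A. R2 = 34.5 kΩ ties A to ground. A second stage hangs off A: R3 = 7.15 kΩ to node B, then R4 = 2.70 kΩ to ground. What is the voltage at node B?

The second stage (R3 + R4 = 9.850 kΩ) loads node A in parallel with R2.
R2 ‖ (R3+R4) = 7.662 kΩ.
So V_A = 33.1 × 0.3352 = 11.09 V.
Then the unloaded second divider: V_B = V_A × R4/(R3+R4) = 11.09 × 0.2741 = 3.041 V.

V_B ≈ 3.04 V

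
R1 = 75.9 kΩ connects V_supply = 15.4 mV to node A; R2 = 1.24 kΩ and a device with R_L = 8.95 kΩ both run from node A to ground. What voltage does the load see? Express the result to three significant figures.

The load sits in parallel with R2, giving an effective lower resistance R2' = R2·R_L/(R2+R_L) = 1.089 kΩ.
Now apply the divider: V_out = 15.4 × 0.01415 = 0.2179 mV.

V_out ≈ 0.218 mV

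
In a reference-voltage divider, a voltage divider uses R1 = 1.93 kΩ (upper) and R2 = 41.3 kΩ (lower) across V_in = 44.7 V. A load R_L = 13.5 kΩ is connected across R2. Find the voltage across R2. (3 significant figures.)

V_out ≈ 37.6 V

R2 ‖ R_L = (41.3 × 13.5)/(41.3 + 13.5) = 10.17 kΩ.
Then V_out = V_in · R2'/(R1 + R2') = 44.7 × 10.17/12.10 = 37.57 V.
(Unloaded it would be 42.7 V; the load pulls it down.)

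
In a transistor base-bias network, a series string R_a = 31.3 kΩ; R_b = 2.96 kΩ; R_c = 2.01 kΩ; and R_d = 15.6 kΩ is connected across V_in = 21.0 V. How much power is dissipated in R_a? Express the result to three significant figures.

ΣR = 51.87 kΩ → I = 21.0/51.87 = 0.4049 mA.
P(R_a) = I²·R_a = (0.4049)² × 31.3 = 5.130 mW.

P ≈ 5.13 mW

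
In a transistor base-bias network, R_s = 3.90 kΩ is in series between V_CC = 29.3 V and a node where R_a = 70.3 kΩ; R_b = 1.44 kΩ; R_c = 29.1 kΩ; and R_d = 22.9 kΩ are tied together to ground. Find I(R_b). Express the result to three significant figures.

Combine the parallel branches: R_p = (1/70.3 + 1/1.44 + 1/29.1 + 1/22.9)⁻¹ = 1.271 kΩ.
Node voltage V_A = V_CC · R_p/(R_s + R_p) = 29.3 × 0.2458 = 7.202 V.
Branch current I = V_A/R_b = 7.202/1.44 = 5.002 mA.

I ≈ 5.00 mA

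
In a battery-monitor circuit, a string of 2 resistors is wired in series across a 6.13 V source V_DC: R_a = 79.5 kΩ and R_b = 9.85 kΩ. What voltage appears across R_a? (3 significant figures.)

Total series resistance ΣR = 79.5 + 9.85 = 89.35 kΩ.
Voltage divider: V = V_DC · (79.50 / 89.35) = 6.13 × 0.8898 = 5.454 V.

V ≈ 5.45 V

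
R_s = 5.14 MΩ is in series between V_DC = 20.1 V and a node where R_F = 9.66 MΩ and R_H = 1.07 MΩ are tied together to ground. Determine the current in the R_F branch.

Combine the parallel branches: R_p = (1/9.66 + 1/1.07)⁻¹ = 0.9633 MΩ.
V_A = 20.1 × 0.9633/6.103 = 3.172 V.
Branch current I = V_A/R_F = 3.172/9.66 = 0.3284 µA.

I ≈ 0.328 µA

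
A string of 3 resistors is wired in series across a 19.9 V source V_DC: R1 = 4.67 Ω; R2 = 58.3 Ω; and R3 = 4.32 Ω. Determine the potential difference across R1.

V ≈ 1.38 V

Total series resistance ΣR = 4.67 + 58.3 + 4.32 = 67.29 Ω.
V = V_DC · R/ΣR = 19.9 × 0.06940 = 1.381 V.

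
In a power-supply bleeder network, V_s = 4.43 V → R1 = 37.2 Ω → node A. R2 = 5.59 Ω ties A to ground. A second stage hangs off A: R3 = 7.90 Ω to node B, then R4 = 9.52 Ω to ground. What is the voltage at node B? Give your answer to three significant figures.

V_B ≈ 0.247 V

The second stage (R3 + R4 = 17.42 Ω) loads node A in parallel with R2.
Effective lower resistance at A: R2 ‖ 17.42 = 4.232 Ω.
V_A = 4.43 × 4.232/(37.2 + 4.232) = 0.4525 V.
V_B = V_A × 0.5465 = 0.2473 V.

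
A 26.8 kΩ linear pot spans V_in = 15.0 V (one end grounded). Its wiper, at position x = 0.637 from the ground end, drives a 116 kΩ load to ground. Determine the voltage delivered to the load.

V_out ≈ 9.07 V

Split the track: R_lower = x·R_p = 17.07 kΩ, R_upper = (1−x)·R_p = 9.728 kΩ.
(x·R_p) ‖ R_L = 14.88 kΩ.
V_out = 15.0 × 14.88/(9.728 + 14.88) = 9.070 V.
(Unloaded: V_out = x·V_in = 9.55 V.)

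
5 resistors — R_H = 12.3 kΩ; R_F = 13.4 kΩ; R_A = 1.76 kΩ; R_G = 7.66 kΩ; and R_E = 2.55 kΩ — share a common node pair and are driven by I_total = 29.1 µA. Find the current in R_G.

I ≈ 3.05 µA

Conductances: ΣG = 1/12.3 + 1/13.4 + 1/1.76 + 1/7.66 + 1/2.55 = 1.247 (1/kΩ).
R_G takes the fraction G_k/ΣG = 0.1305/1.247 = 0.1047, so I = 29.1 × 0.1047 = 3.047 µA.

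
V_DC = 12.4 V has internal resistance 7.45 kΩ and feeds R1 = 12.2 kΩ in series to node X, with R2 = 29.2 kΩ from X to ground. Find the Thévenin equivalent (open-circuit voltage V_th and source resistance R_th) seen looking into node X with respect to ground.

R1' = 7.45 + 12.2 = 19.65 kΩ (source resistance + R1).
Open-circuit (no load on X): V_th = V_DC · R2/(R1' + R2) = 12.4 × 29.2/(19.65 + 29.2) = 7.412 V.
With V_DC suppressed (replaced by a short), R_th = R1' ‖ R2 = (19.65 × 29.2)/(19.65 + 29.2) = 11.75 kΩ.

V_th ≈ 7.41 V, R_th ≈ 11.7 kΩ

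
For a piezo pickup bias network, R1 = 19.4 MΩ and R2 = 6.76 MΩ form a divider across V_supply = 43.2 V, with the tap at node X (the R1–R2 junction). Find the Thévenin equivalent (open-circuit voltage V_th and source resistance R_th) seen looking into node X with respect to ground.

V_th ≈ 11.2 V, R_th ≈ 5.01 MΩ

With X open, the divider is unloaded: V_th = 43.2 × 6.76/26.16 = 11.16 V.
Zeroing V_supply shorts the top of R1 to ground, so R_th = R1 ‖ R2 = 5.013 MΩ.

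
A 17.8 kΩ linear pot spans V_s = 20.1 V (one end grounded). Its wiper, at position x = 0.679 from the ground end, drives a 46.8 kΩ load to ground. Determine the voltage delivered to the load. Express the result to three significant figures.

Split the track: R_lower = x·R_p = 12.09 kΩ, R_upper = (1−x)·R_p = 5.714 kΩ.
(x·R_p) ‖ R_L = 9.606 kΩ.
Loaded-divider output: V_out = 20.1 × 0.6270 = 12.60 V.

V_out ≈ 12.6 V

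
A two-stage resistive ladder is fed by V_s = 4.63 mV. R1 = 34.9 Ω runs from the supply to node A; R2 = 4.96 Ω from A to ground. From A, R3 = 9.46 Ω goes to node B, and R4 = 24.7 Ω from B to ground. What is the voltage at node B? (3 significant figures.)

V_B ≈ 0.370 mV

The second stage (R3 + R4 = 34.16 Ω) loads node A in parallel with R2.
Effective lower resistance at A: R2 ‖ 34.16 = 4.331 Ω.
First divider: V_A = V_s · 4.331/(34.9 + 4.331) = 0.5112 mV.
Then the unloaded second divider: V_B = V_A × R4/(R3+R4) = 0.5112 × 0.7231 = 0.3696 mV.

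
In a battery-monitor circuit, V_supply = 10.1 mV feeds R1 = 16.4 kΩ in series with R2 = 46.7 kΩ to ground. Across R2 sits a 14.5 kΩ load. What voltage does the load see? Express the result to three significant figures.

V_out ≈ 4.07 mV

First combine the lower leg with the load: R2 ‖ R_L = 11.06 kΩ.
Now apply the divider: V_out = 10.1 × 0.4029 = 4.069 mV.
(Unloaded it would be 7.47 mV; the load pulls it down.)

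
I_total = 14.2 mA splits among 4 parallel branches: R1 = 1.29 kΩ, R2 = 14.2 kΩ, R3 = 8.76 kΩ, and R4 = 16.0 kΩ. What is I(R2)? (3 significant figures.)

Conductances: ΣG = 1/1.29 + 1/14.2 + 1/8.76 + 1/16.0 = 1.022 (1/kΩ).
R2 takes the fraction G_k/ΣG = 0.07042/1.022 = 0.06889, so I = 14.2 × 0.06889 = 0.9782 mA.

I ≈ 0.978 mA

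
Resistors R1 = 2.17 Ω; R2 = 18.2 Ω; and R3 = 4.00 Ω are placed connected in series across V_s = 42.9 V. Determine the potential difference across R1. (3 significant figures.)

Total series resistance ΣR = 2.17 + 18.2 + 4.00 = 24.37 Ω.
Voltage divider: V = V_s · (2.170 / 24.37) = 42.9 × 0.08904 = 3.820 V.

V ≈ 3.82 V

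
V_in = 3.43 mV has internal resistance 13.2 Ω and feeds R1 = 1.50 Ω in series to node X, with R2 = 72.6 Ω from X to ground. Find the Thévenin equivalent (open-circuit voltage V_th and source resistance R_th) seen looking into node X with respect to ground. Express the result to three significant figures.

V_th ≈ 2.85 mV, R_th ≈ 12.2 Ω

R1' = 13.2 + 1.50 = 14.70 Ω (source resistance + R1).
Open-circuit (no load on X): V_th = V_in · R2/(R1' + R2) = 3.43 × 72.6/(14.70 + 72.6) = 2.852 mV.
With V_in suppressed (replaced by a short), R_th = R1' ‖ R2 = (14.70 × 72.6)/(14.70 + 72.6) = 12.22 Ω.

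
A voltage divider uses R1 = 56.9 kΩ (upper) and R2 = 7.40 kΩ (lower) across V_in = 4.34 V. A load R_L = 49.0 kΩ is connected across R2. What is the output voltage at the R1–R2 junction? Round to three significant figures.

R2 ‖ R_L = (7.40 × 49.0)/(7.40 + 49.0) = 6.429 kΩ.
Now apply the divider: V_out = 4.34 × 0.1015 = 0.4406 V.

V_out ≈ 0.441 V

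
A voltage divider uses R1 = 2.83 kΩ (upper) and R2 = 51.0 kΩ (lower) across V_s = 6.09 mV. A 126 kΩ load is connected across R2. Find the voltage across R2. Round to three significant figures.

The load sits in parallel with R2, giving an effective lower resistance R2' = R2·R_L/(R2+R_L) = 36.31 kΩ.
Now apply the divider: V_out = 6.09 × 0.9277 = 5.650 mV.

V_out ≈ 5.65 mV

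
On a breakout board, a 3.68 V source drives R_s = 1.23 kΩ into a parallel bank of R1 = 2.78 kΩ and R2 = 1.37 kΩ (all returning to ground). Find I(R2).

I ≈ 1.15 mA

Equivalent of the parallel group: R_p = 0.9177 kΩ.
V_A by voltage divider: V_A = 3.68 × 0.9177/(1.23 + 0.9177) = 1.572 V.
I(R2) = V_A / R2 = 1.572/1.37 = 1.148 mA.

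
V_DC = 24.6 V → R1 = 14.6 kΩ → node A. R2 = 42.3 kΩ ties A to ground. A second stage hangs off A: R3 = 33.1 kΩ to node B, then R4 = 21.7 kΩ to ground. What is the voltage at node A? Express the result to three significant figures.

Looking into the second stage from A: R3 + R4 = 54.80 kΩ appears in parallel with R2.
Effective lower resistance at A: R2 ‖ 54.80 = 23.87 kΩ.
First divider: V_A = V_DC · 23.87/(14.6 + 23.87) = 15.26 V.

V_A ≈ 15.3 V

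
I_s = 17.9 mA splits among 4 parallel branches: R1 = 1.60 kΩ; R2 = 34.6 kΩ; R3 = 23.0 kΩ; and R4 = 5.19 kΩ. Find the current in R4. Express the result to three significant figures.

ΣG = 1/1.60 + 1/34.6 + 1/23.0 + 1/5.19 = 0.8901.
R4 takes the fraction G_k/ΣG = 0.1927/0.8901 = 0.2165, so I = 17.9 × 0.2165 = 3.875 mA.

I ≈ 3.87 mA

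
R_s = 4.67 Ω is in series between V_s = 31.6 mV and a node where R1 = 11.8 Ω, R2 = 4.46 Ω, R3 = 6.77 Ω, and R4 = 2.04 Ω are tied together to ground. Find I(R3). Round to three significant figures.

Equivalent of the parallel group: R_p = 1.056 Ω.
V_A = 31.6 × 1.056/5.726 = 5.828 mV.
I(R3) = V_A / R3 = 5.828/6.77 = 0.8609 mA.

I ≈ 0.861 mA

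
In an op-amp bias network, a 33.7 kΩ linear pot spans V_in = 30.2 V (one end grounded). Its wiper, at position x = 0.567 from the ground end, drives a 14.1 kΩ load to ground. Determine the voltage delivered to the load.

V_out ≈ 10.8 V

Split the track: R_lower = x·R_p = 19.11 kΩ, R_upper = (1−x)·R_p = 14.59 kΩ.
R_L loads the lower segment: effective lower R = 8.113 kΩ.
Loaded-divider output: V_out = 30.2 × 0.3573 = 10.79 V.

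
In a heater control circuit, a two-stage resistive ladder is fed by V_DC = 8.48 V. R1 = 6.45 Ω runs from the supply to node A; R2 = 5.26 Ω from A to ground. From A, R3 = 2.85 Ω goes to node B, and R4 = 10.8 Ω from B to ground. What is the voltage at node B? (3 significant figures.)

V_B ≈ 2.49 V

The second stage (R3 + R4 = 13.65 Ω) loads node A in parallel with R2.
R2 ‖ (R3+R4) = 3.797 Ω.
First divider: V_A = V_DC · 3.797/(6.45 + 3.797) = 3.142 V.
V_B = V_A × 0.7912 = 2.486 V.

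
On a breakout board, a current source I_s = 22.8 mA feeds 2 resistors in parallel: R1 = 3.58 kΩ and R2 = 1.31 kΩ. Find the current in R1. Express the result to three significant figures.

With just two branches, the current splits inversely with resistance.
I(R1) = 22.8 × 1.31/(3.58 + 1.31) = 22.8 × 0.2679 = 6.108 mA.

I ≈ 6.11 mA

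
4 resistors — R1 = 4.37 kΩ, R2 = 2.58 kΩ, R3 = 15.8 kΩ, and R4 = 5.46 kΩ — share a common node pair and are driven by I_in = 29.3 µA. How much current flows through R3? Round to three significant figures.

I ≈ 2.15 µA

Conductances: ΣG = 1/4.37 + 1/2.58 + 1/15.8 + 1/5.46 = 0.8629 (1/kΩ).
Current divider: I(R3) = I_in · G_k/ΣG = 29.3 × (0.06329/0.8629) = 29.3 × 0.07335 = 2.149 µA.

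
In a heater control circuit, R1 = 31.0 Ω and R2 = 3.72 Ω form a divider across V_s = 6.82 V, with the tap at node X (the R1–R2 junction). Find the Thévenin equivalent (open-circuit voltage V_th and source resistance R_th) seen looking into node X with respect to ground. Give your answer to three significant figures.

V_th ≈ 0.731 V, R_th ≈ 3.32 Ω

V_th is the unloaded tap voltage: V_s · R2/(R1+R2) = 6.82 × 0.1071 = 0.7307 V.
Looking into X with the source shorted: R_th = R1·R2/(R1+R2) = 31.00 × 3.72/34.72 = 3.321 Ω.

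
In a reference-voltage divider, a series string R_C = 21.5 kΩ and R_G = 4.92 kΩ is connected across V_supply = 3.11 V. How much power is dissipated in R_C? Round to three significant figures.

The common current is I = 3.11/26.42 = 0.1177 mA.
P(R_C) = I²·R_C = (0.1177)² × 21.5 = 0.2979 mW.

P ≈ 0.298 mW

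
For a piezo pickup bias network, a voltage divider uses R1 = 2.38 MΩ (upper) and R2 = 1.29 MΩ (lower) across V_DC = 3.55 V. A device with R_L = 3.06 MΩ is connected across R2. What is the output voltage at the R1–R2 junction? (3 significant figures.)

V_out ≈ 0.980 V

R2 ‖ R_L = (1.29 × 3.06)/(1.29 + 3.06) = 0.9074 MΩ.
Then V_out = V_DC · R2'/(R1 + R2') = 3.55 × 0.9074/3.287 = 0.9799 V.
(Unloaded it would be 1.25 V; the load pulls it down.)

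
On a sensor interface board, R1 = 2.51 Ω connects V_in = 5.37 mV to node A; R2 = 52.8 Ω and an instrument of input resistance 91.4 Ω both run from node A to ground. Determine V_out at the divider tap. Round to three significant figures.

First combine the lower leg with the load: R2 ‖ R_L = 33.47 Ω.
Now apply the divider: V_out = 5.37 × 0.9302 = 4.995 mV.
(Unloaded it would be 5.13 mV; the load pulls it down.)

V_out ≈ 5.00 mV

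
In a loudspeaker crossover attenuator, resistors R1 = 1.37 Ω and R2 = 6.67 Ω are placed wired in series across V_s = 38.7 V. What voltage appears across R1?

V ≈ 6.59 V

Series total: ΣR = 1.37 + 6.67 = 8.040 Ω.
V = V_s · R/ΣR = 38.7 × 0.1704 = 6.594 V.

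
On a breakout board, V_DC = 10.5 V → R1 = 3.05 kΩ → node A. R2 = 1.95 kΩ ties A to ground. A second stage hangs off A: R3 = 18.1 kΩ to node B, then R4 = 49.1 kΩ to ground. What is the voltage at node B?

V_B ≈ 2.94 V

Looking into the second stage from A: R3 + R4 = 67.20 kΩ appears in parallel with R2.
R2 ‖ (R3+R4) = 1.895 kΩ.
First divider: V_A = V_DC · 1.895/(3.05 + 1.895) = 4.024 V.
Stage 2 is unloaded, so V_B = V_A · R4/(R3+R4) = 4.024 × 49.1/67.20 = 2.940 V.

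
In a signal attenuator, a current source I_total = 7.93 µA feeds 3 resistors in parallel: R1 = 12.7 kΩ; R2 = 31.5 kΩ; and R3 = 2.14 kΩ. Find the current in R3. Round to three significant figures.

Total conductance ΣG = 1/12.7 + 1/31.5 + 1/2.14 = 0.5778 (units of 1/kΩ).
Current divider: I(R3) = I_total · G_k/ΣG = 7.93 × (0.4673/0.5778) = 7.93 × 0.8088 = 6.414 µA.

I ≈ 6.41 µA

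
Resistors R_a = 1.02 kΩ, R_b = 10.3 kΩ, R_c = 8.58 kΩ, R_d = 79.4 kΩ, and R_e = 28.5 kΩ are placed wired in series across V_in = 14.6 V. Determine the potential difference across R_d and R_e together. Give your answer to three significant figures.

V ≈ 12.3 V

ΣR = 1.02 + 10.3 + 8.58 + 79.4 + 28.5 = 127.8 kΩ.
R_{R_d..R_e} = 79.4 + 28.5 = 107.9 kΩ.
Voltage divider: V = V_in · (107.9 / 127.8) = 14.6 × 0.8443 = 12.33 V.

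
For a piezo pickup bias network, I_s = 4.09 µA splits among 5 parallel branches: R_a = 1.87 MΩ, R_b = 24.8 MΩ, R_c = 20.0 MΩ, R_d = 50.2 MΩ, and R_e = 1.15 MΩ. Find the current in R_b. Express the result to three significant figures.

Total conductance ΣG = 1/1.87 + 1/24.8 + 1/20.0 + 1/50.2 + 1/1.15 = 1.515 (units of 1/MΩ).
Current divider: I(R_b) = I_s · G_k/ΣG = 4.09 × (0.04032/1.515) = 4.09 × 0.02662 = 0.1089 µA.

I ≈ 0.109 µA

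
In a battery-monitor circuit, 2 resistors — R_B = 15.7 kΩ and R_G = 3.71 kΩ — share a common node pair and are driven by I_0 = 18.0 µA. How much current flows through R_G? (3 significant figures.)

With just two branches, the current splits inversely with resistance.
So I = 18.0 × 15.7/19.41 = 14.56 µA.

I ≈ 14.6 µA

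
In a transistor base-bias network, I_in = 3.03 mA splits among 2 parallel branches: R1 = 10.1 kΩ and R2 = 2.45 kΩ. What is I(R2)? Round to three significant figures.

I ≈ 2.44 mA

For two parallel branches, I_k = I_in · (other R)/(sum of R).
So I = 3.03 × 10.1/12.55 = 2.438 mA.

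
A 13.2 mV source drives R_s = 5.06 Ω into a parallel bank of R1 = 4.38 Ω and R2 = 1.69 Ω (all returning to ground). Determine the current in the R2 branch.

I ≈ 1.52 mA

Combine the parallel branches: R_p = (1/4.38 + 1/1.69)⁻¹ = 1.219 Ω.
V_A = 13.2 × 1.219/6.279 = 2.563 mV.
Branch current I = V_A/R2 = 2.563/1.69 = 1.517 mA.
(Equivalently: I_total = 2.102 mA, then current-divider fraction G_k/ΣG = 0.7216.)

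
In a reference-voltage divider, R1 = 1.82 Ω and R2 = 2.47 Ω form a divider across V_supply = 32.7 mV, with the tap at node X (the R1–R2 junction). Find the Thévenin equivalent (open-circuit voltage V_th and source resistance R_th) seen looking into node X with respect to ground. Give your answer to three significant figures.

V_th ≈ 18.8 mV, R_th ≈ 1.05 Ω

V_th is the unloaded tap voltage: V_supply · R2/(R1+R2) = 32.7 × 0.5758 = 18.83 mV.
Looking into X with the source shorted: R_th = R1·R2/(R1+R2) = 1.820 × 2.47/4.290 = 1.048 Ω.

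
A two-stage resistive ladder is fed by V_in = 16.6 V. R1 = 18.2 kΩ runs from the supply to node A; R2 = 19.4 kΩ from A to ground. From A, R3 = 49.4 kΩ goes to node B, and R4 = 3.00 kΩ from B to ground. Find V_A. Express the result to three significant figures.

Looking into the second stage from A: R3 + R4 = 52.40 kΩ appears in parallel with R2.
Effective lower resistance at A: R2 ‖ 52.40 = 14.16 kΩ.
First divider: V_A = V_in · 14.16/(18.2 + 14.16) = 7.263 V.

V_A ≈ 7.26 V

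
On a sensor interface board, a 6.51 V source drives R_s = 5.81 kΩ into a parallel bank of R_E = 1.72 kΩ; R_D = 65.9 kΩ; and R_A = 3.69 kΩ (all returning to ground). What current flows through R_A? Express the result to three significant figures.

I ≈ 0.292 mA

Parallel bank: R_p = 1/(1/1.72 + 1/65.9 + 1/3.69) = 1.153 kΩ.
V_A by voltage divider: V_A = 6.51 × 1.153/(5.81 + 1.153) = 1.078 V.
Branch current I = V_A/R_A = 1.078/3.69 = 0.2921 mA.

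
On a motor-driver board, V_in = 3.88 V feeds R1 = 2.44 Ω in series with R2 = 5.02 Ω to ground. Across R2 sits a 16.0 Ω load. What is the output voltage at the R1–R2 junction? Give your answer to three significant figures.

V_out ≈ 2.37 V

First combine the lower leg with the load: R2 ‖ R_L = 3.821 Ω.
Now apply the divider: V_out = 3.88 × 0.6103 = 2.368 V.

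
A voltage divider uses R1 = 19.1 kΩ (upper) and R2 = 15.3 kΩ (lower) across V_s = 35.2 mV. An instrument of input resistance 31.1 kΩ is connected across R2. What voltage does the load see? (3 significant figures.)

V_out ≈ 12.3 mV

First combine the lower leg with the load: R2 ‖ R_L = 10.25 kΩ.
Voltage divider with the loaded lower leg: V_out = 35.2 × 10.25/(19.1 + 10.25) = 35.2 × 0.3493 = 12.30 mV.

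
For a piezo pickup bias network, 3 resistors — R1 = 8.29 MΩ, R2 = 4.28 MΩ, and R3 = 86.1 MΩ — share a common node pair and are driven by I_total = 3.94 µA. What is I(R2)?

Conductances: ΣG = 1/8.29 + 1/4.28 + 1/86.1 = 0.3659 (1/MΩ).
By the current-divider rule, I = I_total · G_k/ΣG = 3.94 × 0.6386 = 2.516 µA.

I ≈ 2.52 µA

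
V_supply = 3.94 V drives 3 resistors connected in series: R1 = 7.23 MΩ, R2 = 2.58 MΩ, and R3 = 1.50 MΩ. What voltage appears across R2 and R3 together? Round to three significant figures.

ΣR = 7.23 + 2.58 + 1.50 = 11.31 MΩ.
R_{R2..R3} = 2.58 + 1.50 = 4.080 MΩ.
By the voltage-divider rule, V = 3.94 × 4.080/11.31 = 1.421 V.

V ≈ 1.42 V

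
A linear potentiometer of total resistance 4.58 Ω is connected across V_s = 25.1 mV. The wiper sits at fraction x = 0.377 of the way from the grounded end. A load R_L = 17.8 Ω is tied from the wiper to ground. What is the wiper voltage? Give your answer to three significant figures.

The pot divides into 2.853 Ω above the wiper and 1.727 Ω below.
Lower segment in parallel with the load: 1.727 ‖ 17.8 = 1.574 Ω.
Loaded-divider output: V_out = 25.1 × 0.3555 = 8.923 mV.
(Unloaded: V_out = x·V_s = 9.46 mV.)

V_out ≈ 8.92 mV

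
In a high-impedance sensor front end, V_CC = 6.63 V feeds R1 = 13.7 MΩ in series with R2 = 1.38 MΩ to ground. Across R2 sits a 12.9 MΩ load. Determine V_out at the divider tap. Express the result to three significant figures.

R2 ‖ R_L = (1.38 × 12.9)/(1.38 + 12.9) = 1.247 MΩ.
Voltage divider with the loaded lower leg: V_out = 6.63 × 1.247/(13.7 + 1.247) = 6.63 × 0.08341 = 0.5530 V.

V_out ≈ 0.553 V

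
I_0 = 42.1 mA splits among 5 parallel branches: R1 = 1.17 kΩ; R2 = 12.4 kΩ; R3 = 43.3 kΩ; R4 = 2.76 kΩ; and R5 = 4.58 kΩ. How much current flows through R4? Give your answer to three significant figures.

Conductances: ΣG = 1/1.17 + 1/12.4 + 1/43.3 + 1/2.76 + 1/4.58 = 1.539 (1/kΩ).
By the current-divider rule, I = I_0 · G_k/ΣG = 42.1 × 0.2354 = 9.911 mA.

I ≈ 9.91 mA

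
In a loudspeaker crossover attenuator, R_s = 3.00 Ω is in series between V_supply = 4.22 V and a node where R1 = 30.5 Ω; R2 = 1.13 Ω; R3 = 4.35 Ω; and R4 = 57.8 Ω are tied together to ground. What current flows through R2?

Combine the parallel branches: R_p = (1/30.5 + 1/1.13 + 1/4.35 + 1/57.8)⁻¹ = 0.8584 Ω.
Node voltage V_A = V_supply · R_p/(R_s + R_p) = 4.22 × 0.2225 = 0.9389 V.
I(R2) = V_A / R2 = 0.9389/1.13 = 0.8309 A.

I ≈ 0.831 A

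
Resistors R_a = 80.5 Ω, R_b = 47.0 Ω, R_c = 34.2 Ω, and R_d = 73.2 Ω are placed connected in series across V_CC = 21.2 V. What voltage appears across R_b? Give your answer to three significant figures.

Series total: ΣR = 80.5 + 47.0 + 34.2 + 73.2 = 234.9 Ω.
By the voltage-divider rule, V = 21.2 × 47.00/234.9 = 4.242 V.

V ≈ 4.24 V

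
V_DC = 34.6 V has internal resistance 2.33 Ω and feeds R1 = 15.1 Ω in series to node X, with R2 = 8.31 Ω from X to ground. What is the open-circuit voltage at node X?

V_th ≈ 11.2 V

R1' = 2.33 + 15.1 = 17.43 Ω (source resistance + R1).
With X open, the divider is unloaded: V_th = 34.6 × 8.31/25.74 = 11.17 V.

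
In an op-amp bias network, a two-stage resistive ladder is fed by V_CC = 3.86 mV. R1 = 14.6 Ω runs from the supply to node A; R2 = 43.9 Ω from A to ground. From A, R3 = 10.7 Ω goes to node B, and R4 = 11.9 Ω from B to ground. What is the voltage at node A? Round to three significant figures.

V_A ≈ 1.95 mV

Looking into the second stage from A: R3 + R4 = 22.60 Ω appears in parallel with R2.
R2 ‖ (R3+R4) = 14.92 Ω.
V_A = 3.86 × 14.92/(14.6 + 14.92) = 1.951 mV.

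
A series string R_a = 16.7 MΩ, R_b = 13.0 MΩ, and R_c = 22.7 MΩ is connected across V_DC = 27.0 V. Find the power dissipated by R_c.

Series current I = V_DC/ΣR = 27.0/52.40 = 0.5153 µA.
V(R_c) = I·R = 11.70 V; P = V·I = 11.70 × 0.5153 = 6.027 µW.

P ≈ 6.03 µW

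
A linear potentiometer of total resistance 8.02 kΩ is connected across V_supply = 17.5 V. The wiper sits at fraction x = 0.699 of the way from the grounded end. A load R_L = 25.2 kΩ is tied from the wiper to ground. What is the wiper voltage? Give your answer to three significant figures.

The pot divides into 2.414 kΩ above the wiper and 5.606 kΩ below.
(x·R_p) ‖ R_L = 4.586 kΩ.
Then V_out = V_supply · 4.586/(2.414 + 4.586) = 11.46 V.

V_out ≈ 11.5 V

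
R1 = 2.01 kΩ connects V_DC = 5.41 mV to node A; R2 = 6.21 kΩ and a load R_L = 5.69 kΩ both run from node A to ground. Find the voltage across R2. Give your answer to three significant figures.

R2 ‖ R_L = (6.21 × 5.69)/(6.21 + 5.69) = 2.969 kΩ.
Then V_out = V_DC · R2'/(R1 + R2') = 5.41 × 2.969/4.979 = 3.226 mV.

V_out ≈ 3.23 mV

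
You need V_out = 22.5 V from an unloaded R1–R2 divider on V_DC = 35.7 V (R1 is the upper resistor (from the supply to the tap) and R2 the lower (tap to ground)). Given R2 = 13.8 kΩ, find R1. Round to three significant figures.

R1 ≈ 8.10 kΩ

The divider ratio is R2/(R1+R2) = 22.5/35.7 = 0.6303.
Rearranging, R1 = R2·(1−k)/k = 13.8 × 0.5867 = 8.096 kΩ.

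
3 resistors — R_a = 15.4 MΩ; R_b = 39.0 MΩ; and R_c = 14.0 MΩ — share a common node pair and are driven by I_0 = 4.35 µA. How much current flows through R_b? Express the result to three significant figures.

I ≈ 0.688 µA

ΣG = 1/15.4 + 1/39.0 + 1/14.0 = 0.1620.
R_b takes the fraction G_k/ΣG = 0.02564/0.1620 = 0.1583, so I = 4.35 × 0.1583 = 0.6885 µA.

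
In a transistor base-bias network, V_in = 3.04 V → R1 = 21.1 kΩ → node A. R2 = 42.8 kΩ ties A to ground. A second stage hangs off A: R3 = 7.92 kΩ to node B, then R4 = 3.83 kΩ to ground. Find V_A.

V_A ≈ 0.924 V

Looking into the second stage from A: R3 + R4 = 11.75 kΩ appears in parallel with R2.
R2 ‖ (R3+R4) = 9.219 kΩ.
First divider: V_A = V_in · 9.219/(21.1 + 9.219) = 0.9244 V.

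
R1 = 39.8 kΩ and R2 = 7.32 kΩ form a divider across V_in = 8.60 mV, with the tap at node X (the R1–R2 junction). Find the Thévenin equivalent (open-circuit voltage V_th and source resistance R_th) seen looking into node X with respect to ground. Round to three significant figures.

V_th ≈ 1.34 mV, R_th ≈ 6.18 kΩ

With X open, the divider is unloaded: V_th = 8.60 × 7.32/47.12 = 1.336 mV.
Looking into X with the source shorted: R_th = R1·R2/(R1+R2) = 39.80 × 7.32/47.12 = 6.183 kΩ.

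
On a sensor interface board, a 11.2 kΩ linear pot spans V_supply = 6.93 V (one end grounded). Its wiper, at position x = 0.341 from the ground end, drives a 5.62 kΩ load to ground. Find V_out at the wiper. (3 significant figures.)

V_out ≈ 1.63 V

The pot divides into 7.381 kΩ above the wiper and 3.819 kΩ below.
(x·R_p) ‖ R_L = 2.274 kΩ.
Then V_out = V_supply · 2.274/(7.381 + 2.274) = 1.632 V.
(Unloaded: V_out = x·V_supply = 2.36 V.)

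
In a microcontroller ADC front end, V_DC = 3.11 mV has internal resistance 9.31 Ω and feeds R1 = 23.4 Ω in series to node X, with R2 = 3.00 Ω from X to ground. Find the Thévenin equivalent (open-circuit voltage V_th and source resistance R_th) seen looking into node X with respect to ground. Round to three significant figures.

R1' = 9.31 + 23.4 = 32.71 Ω (source resistance + R1).
V_th is the unloaded tap voltage: V_DC · R2/(R1'+R2) = 3.11 × 0.08401 = 0.2613 mV.
With V_DC suppressed (replaced by a short), R_th = R1' ‖ R2 = (32.71 × 3.00)/(32.71 + 3.00) = 2.748 Ω.

V_th ≈ 0.261 mV, R_th ≈ 2.75 Ω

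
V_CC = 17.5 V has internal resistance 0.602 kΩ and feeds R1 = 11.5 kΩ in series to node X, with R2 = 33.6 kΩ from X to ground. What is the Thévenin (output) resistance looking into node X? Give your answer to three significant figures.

R_th ≈ 8.90 kΩ

R1' = 0.602 + 11.5 = 12.10 kΩ (source resistance + R1).
Looking into X with the source shorted: R_th = R1'·R2/(R1'+R2) = 12.10 × 33.6/45.70 = 8.897 kΩ.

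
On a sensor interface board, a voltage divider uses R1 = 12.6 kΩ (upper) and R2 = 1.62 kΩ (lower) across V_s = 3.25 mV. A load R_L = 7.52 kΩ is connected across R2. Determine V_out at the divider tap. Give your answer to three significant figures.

The load sits in parallel with R2, giving an effective lower resistance R2' = R2·R_L/(R2+R_L) = 1.333 kΩ.
Voltage divider with the loaded lower leg: V_out = 3.25 × 1.333/(12.6 + 1.333) = 3.25 × 0.09566 = 0.3109 mV.
(Unloaded it would be 0.370 mV; the load pulls it down.)

V_out ≈ 0.311 mV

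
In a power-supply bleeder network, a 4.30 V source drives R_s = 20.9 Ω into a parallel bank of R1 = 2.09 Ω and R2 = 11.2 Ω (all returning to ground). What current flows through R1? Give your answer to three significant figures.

I ≈ 0.160 A

Combine the parallel branches: R_p = (1/2.09 + 1/11.2)⁻¹ = 1.761 Ω.
Node voltage V_A = V_s · R_p/(R_s + R_p) = 4.30 × 0.07772 = 0.3342 V.
I(R1) = V_A / R1 = 0.3342/2.09 = 0.1599 A.
(Check via current divider: I_total = 0.1898 A; share G_k/ΣG = 0.8427 → same result.)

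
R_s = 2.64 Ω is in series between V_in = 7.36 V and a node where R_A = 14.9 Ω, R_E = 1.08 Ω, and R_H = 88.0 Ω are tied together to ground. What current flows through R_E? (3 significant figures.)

I ≈ 1.87 A

Combine the parallel branches: R_p = (1/14.9 + 1/1.08 + 1/88.0)⁻¹ = 0.9956 Ω.
V_A by voltage divider: V_A = 7.36 × 0.9956/(2.64 + 0.9956) = 2.016 V.
Branch current I = V_A/R_E = 2.016/1.08 = 1.866 A.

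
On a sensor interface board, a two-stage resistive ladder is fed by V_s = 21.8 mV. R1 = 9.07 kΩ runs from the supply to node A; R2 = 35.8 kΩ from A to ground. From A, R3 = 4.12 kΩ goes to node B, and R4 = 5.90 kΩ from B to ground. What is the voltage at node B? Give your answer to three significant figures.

V_B ≈ 5.95 mV

Node A sees R2 in parallel with the series input of stage 2, R3 + R4 = 10.02 kΩ.
Effective lower resistance at A: R2 ‖ 10.02 = 7.829 kΩ.
First divider: V_A = V_s · 7.829/(9.07 + 7.829) = 10.10 mV.
Then the unloaded second divider: V_B = V_A × R4/(R3+R4) = 10.10 × 0.5888 = 5.947 mV.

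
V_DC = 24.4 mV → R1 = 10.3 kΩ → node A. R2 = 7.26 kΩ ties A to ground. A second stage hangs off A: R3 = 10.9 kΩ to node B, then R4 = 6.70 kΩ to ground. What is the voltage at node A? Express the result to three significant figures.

Looking into the second stage from A: R3 + R4 = 17.60 kΩ appears in parallel with R2.
Effective lower resistance at A: R2 ‖ 17.60 = 5.140 kΩ.
First divider: V_A = V_DC · 5.140/(10.3 + 5.140) = 8.123 mV.

V_A ≈ 8.12 mV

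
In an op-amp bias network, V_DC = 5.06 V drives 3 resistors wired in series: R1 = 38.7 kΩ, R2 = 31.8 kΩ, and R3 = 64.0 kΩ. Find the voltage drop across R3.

ΣR = 38.7 + 31.8 + 64.0 = 134.5 kΩ.
V = V_DC · R/ΣR = 5.06 × 0.4758 = 2.408 V.

V ≈ 2.41 V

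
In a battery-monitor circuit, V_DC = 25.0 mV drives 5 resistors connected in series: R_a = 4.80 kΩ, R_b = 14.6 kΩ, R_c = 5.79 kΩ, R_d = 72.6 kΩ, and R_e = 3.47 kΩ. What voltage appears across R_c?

Series total: ΣR = 4.80 + 14.6 + 5.79 + 72.6 + 3.47 = 101.3 kΩ.
Voltage divider: V = V_DC · (5.790 / 101.3) = 25.0 × 0.05718 = 1.429 mV.

V ≈ 1.43 mV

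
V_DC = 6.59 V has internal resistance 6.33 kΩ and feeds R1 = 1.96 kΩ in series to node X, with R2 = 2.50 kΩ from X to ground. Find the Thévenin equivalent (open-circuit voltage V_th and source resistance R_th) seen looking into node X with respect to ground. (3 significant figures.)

V_th ≈ 1.53 V, R_th ≈ 1.92 kΩ

R1' = 6.33 + 1.96 = 8.290 kΩ (source resistance + R1).
With X open, the divider is unloaded: V_th = 6.59 × 2.50/10.79 = 1.527 V.
With V_DC suppressed (replaced by a short), R_th = R1' ‖ R2 = (8.290 × 2.50)/(8.290 + 2.50) = 1.921 kΩ.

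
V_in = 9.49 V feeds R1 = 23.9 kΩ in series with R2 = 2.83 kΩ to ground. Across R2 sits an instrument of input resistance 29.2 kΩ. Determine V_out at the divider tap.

R2 ‖ R_L = (2.83 × 29.2)/(2.83 + 29.2) = 2.580 kΩ.
Voltage divider with the loaded lower leg: V_out = 9.49 × 2.580/(23.9 + 2.580) = 9.49 × 0.09743 = 0.9246 V.

V_out ≈ 0.925 V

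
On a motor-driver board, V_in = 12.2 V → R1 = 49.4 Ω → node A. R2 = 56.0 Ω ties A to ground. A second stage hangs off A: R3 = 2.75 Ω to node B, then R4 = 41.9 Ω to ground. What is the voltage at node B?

Node A sees R2 in parallel with the series input of stage 2, R3 + R4 = 44.65 Ω.
R2 ‖ (R3+R4) = 24.84 Ω.
V_A = 12.2 × 24.84/(49.4 + 24.84) = 4.082 V.
Stage 2 is unloaded, so V_B = V_A · R4/(R3+R4) = 4.082 × 41.9/44.65 = 3.831 V.

V_B ≈ 3.83 V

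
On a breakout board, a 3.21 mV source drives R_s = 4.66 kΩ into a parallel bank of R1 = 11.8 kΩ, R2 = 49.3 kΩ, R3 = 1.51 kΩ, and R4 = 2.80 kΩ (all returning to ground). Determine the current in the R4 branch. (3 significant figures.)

Equivalent of the parallel group: R_p = 0.8893 kΩ.
V_A by voltage divider: V_A = 3.21 × 0.8893/(4.66 + 0.8893) = 0.5144 mV.
I(R4) = V_A / R4 = 0.5144/2.80 = 0.1837 µA.
(Check via current divider: I_total = 0.5784 µA; share G_k/ΣG = 0.3176 → same result.)

I ≈ 0.184 µA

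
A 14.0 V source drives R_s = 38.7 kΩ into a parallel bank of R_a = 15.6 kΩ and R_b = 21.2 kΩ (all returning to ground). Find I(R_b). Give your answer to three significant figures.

Equivalent of the parallel group: R_p = 8.987 kΩ.
V_A by voltage divider: V_A = 14.0 × 8.987/(38.7 + 8.987) = 2.638 V.
I(R_b) = V_A / R_b = 2.638/21.2 = 0.1245 mA.
(Check via current divider: I_total = 0.2936 mA; share G_k/ΣG = 0.4239 → same result.)

I ≈ 0.124 mA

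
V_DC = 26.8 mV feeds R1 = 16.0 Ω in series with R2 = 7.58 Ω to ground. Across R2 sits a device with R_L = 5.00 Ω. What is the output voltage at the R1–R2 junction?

The load sits in parallel with R2, giving an effective lower resistance R2' = R2·R_L/(R2+R_L) = 3.013 Ω.
Voltage divider with the loaded lower leg: V_out = 26.8 × 3.013/(16.0 + 3.013) = 26.8 × 0.1585 = 4.247 mV.

V_out ≈ 4.25 mV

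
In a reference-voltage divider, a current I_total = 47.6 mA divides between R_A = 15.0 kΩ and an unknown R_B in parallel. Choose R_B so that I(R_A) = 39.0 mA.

R_B ≈ 68.0 kΩ

In a two-way split, I_A/I_total = R_B/(R_A + R_B).
39.0/47.6 = R_B/(R_A + R_B) → R_B = R_A · (0.8193)/(1 − 0.8193) = 15.0 × 4.535 = 68.02 kΩ.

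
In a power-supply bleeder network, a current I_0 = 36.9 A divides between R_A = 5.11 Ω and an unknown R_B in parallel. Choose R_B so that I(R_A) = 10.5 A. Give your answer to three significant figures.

R_B ≈ 2.03 Ω

In a two-way split, I_A/I_0 = R_B/(R_A + R_B).
10.5/36.9 = R_B/(R_A + R_B) → R_B = R_A · (0.2846)/(1 − 0.2846) = 5.11 × 0.3977 = 2.032 Ω.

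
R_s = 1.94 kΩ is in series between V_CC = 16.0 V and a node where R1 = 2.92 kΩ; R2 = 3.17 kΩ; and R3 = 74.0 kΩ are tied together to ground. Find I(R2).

I ≈ 2.19 mA

Combine the parallel branches: R_p = (1/2.92 + 1/3.17 + 1/74.0)⁻¹ = 1.489 kΩ.
V_A = 16.0 × 1.489/3.429 = 6.949 V.
Branch current I = V_A/R2 = 6.949/3.17 = 2.192 mA.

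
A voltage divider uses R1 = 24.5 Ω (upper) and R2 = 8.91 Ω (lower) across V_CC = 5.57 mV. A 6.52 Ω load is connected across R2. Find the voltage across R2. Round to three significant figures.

V_out ≈ 0.742 mV

The load sits in parallel with R2, giving an effective lower resistance R2' = R2·R_L/(R2+R_L) = 3.765 Ω.
Then V_out = V_CC · R2'/(R1 + R2') = 5.57 × 3.765/28.26 = 0.7419 mV.
(Unloaded it would be 1.49 mV; the load pulls it down.)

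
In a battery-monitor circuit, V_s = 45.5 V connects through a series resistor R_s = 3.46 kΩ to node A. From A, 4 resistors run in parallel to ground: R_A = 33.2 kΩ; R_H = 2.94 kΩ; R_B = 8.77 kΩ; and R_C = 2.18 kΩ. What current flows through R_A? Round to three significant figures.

Combine the parallel branches: R_p = (1/33.2 + 1/2.94 + 1/8.77 + 1/2.18)⁻¹ = 1.060 kΩ.
V_A by voltage divider: V_A = 45.5 × 1.060/(3.46 + 1.060) = 10.67 V.
I(R_A) = V_A / R_A = 10.67/33.2 = 0.3215 mA.

I ≈ 0.322 mA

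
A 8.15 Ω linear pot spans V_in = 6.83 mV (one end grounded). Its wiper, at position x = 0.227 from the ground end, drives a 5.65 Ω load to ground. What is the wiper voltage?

The pot divides into 6.300 Ω above the wiper and 1.850 Ω below.
(x·R_p) ‖ R_L = 1.394 Ω.
Loaded-divider output: V_out = 6.83 × 0.1811 = 1.237 mV.

V_out ≈ 1.24 mV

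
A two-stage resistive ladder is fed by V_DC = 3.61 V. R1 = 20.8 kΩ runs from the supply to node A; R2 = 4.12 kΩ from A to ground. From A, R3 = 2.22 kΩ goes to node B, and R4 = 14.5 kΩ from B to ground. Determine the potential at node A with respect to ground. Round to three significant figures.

The second stage (R3 + R4 = 16.72 kΩ) loads node A in parallel with R2.
R2 ‖ (R3+R4) = 3.305 kΩ.
V_A = 3.61 × 3.305/(20.8 + 3.305) = 0.4950 V.

V_A ≈ 0.495 V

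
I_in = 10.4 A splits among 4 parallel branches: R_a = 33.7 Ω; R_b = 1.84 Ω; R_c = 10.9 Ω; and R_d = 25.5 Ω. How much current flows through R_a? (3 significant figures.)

I ≈ 0.438 A

Conductances: ΣG = 1/33.7 + 1/1.84 + 1/10.9 + 1/25.5 = 0.7041 (1/Ω).
R_a takes the fraction G_k/ΣG = 0.02967/0.7041 = 0.04214, so I = 10.4 × 0.04214 = 0.4383 A.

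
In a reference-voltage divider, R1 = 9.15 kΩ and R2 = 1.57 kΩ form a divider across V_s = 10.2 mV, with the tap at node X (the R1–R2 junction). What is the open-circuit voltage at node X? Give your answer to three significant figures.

V_th ≈ 1.49 mV

Open-circuit (no load on X): V_th = V_s · R2/(R1 + R2) = 10.2 × 1.57/(9.150 + 1.57) = 1.494 mV.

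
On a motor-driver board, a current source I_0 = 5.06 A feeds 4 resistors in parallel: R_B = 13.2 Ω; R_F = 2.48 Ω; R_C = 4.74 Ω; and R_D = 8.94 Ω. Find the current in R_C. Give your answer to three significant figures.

Conductances: ΣG = 1/13.2 + 1/2.48 + 1/4.74 + 1/8.94 = 0.8018 (1/Ω).
By the current-divider rule, I = I_0 · G_k/ΣG = 5.06 × 0.2631 = 1.331 A.

I ≈ 1.33 A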